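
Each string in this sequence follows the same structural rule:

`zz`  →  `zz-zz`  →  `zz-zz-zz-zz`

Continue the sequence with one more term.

zz-zz-zz-zz-zz-zz-zz-zz

s(k+1) = s(k)·-·s(k) — each term doubles the last with '-' between the halves.
One more doubling of zz-zz-zz-zz gives the answer.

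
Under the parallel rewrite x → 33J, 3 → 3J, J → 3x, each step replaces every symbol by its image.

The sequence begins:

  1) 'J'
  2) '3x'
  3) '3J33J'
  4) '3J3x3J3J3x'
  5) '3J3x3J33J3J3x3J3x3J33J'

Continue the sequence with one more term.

Rewriting the 22 symbols of 3J3x3J33J3J3x3J3x3J33J one by one yields 3J 3x 3J 33J 3J 3x 3J 3J 3x 3J 3x 3J 33J 3J 3x 3J 33J 3J 3x 3J 3J 3x; concatenated:

3J3x3J33J3J3x3J3J3x3J3x3J33J3J3x3J33J3J3x3J3J3x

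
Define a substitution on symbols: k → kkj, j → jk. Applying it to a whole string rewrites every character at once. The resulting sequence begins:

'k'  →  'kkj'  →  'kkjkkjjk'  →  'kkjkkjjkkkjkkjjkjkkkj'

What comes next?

kkjkkjjkkkjkkjjkjkkkjkkjkkjjkkkjkkjjkjkkkjjkkkjkkjkkjjk

Applying the rule to each of the 21 symbols of kkjkkjjkkkjkkjjkjkkkj gives the pieces kkj kkj jk kkj kkj jk jk kkj kkj kkj jk kkj kkj jk jk kkj jk kkj kkj kkj jk, which concatenate to the answer.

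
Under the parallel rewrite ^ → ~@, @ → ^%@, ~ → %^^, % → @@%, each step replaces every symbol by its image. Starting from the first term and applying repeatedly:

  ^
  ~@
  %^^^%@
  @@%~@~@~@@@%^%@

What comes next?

Applying the rule to each of the 15 symbols of @@%~@~@~@@@%^%@ gives the pieces ^%@ ^%@ @@% %^^ ^%@ %^^ ^%@ %^^ ^%@ ^%@ ^%@ @@% ~@ @@% ^%@, which concatenate to the answer.

^%@^%@@@%%^^^%@%^^^%@%^^^%@^%@^%@@@%~@@@%^%@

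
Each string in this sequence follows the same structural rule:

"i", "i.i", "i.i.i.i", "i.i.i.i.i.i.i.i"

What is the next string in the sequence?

s(k+1) = s(k)·.·s(k) — each term doubles the last with '.' between the halves.
So the next term is two copies of i.i.i.i.i.i.i.i with '.' between the halves.

i.i.i.i.i.i.i.i.i.i.i.i.i.i.i.i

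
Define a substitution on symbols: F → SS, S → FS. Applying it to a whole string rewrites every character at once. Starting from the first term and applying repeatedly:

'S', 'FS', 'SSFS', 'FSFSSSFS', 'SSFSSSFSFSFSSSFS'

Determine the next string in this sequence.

Rewriting the 16 symbols of SSFSSSFSFSFSSSFS one by one yields FS FS SS FS FS FS SS FS SS FS SS FS FS FS SS FS; concatenated:

FSFSSSFSFSFSSSFSSSFSSSFSFSFSSSFS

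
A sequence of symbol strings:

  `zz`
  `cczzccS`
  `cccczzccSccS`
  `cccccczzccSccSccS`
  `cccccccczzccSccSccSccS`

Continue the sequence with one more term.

s(k+1) = cc·s(k)·ccS, so each term gains cc as a prefix and ccS as a suffix.
So the next term is cc·cccccccczzccSccSccSccS·ccS.

cccccccccczzccSccSccSccSccS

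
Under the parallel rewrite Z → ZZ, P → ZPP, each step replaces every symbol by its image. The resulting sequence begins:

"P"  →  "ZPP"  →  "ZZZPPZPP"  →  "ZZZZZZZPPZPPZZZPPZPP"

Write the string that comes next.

φ(ZZZZZZZPPZPPZZZPPZPP) expands symbol-by-symbol to ZZ ZZ ZZ ZZ ZZ ZZ ZZ ZPP ZPP ZZ ZPP ZPP ZZ ZZ ZZ ZPP ZPP ZZ ZPP ZPP; joining the 20 pieces gives the next term.

ZZZZZZZZZZZZZZZPPZPPZZZPPZPPZZZZZZZPPZPPZZZPPZPP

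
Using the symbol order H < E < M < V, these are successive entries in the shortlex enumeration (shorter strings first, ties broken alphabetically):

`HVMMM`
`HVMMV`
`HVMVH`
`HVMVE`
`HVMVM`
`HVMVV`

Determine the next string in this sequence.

HVVHH

Find the rightmost character of HVMVV below V, bump it to the next letter, and reset everything to its right to H.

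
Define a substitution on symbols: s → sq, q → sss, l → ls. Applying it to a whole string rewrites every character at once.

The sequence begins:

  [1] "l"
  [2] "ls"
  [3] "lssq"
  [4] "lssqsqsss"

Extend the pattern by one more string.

Expanding lssqsqsss: l→ls, s→sq, s→sq, q→sss, s→sq, q→sss, s→sq, s→sq, s→sq. Concatenated: ls sq sq sss sq sss sq sq sq.

lssqsqssssqssssqsqsq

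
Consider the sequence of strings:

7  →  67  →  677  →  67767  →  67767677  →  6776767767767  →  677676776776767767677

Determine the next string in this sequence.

6776767767767677676776776767767767

This is a Fibonacci-style word recurrence s(k) = s(k−1)·s(k−2): e.g. 67·7 = 677.
So term 8 is 677676776776767767677·6776767767767.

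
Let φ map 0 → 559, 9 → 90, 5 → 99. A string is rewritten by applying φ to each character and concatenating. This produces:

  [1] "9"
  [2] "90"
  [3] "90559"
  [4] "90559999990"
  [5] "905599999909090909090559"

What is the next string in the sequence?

9055999999090909090905599055990559905599055990559999990

Replace each of the 24 characters of 905599999909090909090559 in place — 90 559 99 99 90 90 90 90 90 90 559 90 559 90 559 90 559 90 559 90 559 99 99 90 — and concatenate.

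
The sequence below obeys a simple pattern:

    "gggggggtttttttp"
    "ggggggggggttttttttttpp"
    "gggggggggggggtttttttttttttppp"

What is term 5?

The n-th term is 3n-2 g's then 3n-2 t's then n-2 p's, where the shown terms are n = 3, 4, 5.
For term 5, n = 7, so the run lengths are 19, 19, 5.

gggggggggggggggggggtttttttttttttttttttppppp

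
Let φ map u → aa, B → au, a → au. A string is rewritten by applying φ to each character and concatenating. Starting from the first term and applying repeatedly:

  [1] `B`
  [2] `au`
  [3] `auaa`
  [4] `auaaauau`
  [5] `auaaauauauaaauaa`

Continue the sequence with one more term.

Rewriting the 16 symbols of auaaauauauaaauaa one by one yields au aa au au au aa au aa au aa au au au aa au au; concatenated:

auaaauauauaaauaaauaaauauauaaauau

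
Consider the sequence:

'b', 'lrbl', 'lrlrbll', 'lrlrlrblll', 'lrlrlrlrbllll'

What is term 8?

Each term wraps the previous one in lr on the left and l on the right.
From lrlrlrlrbllll, 3 further steps: lrlrlrlrbllll → lrlrlrlrlrblllll → lrlrlrlrlrlrbllllll → (answer).

lrlrlrlrlrlrlrblllllll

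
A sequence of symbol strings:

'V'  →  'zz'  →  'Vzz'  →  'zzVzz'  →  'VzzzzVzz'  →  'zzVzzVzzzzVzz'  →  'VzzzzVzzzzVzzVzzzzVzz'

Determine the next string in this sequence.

zzVzzVzzzzVzzVzzzzVzzzzVzzVzzzzVzz

Each term (from the third on) is the two preceding terms concatenated in order: term 3 = V·zz = Vzz.
Continuing: zzVzzVzzzzVzz · VzzzzVzzzzVzzVzzzzVzz gives term 8.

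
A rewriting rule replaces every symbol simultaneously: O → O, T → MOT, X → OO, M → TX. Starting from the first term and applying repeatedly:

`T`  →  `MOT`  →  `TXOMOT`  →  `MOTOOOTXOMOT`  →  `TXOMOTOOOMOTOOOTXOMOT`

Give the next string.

MOTOOOTXOMOTOOOTXOMOTOOOMOTOOOTXOMOT

φ(TXOMOTOOOMOTOOOTXOMOT) expands symbol-by-symbol to MOT OO O TX O MOT O O O TX O MOT O O O MOT OO O TX O MOT; joining the 21 pieces gives the next term.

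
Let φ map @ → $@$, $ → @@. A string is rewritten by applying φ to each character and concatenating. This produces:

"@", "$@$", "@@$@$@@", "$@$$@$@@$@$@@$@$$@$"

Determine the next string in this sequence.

Replace each of the 19 characters of $@$$@$@@$@$@@$@$$@$ in place — @@ $@$ @@ @@ $@$ @@ $@$ $@$ @@ $@$ @@ $@$ $@$ @@ $@$ @@ @@ $@$ @@ — and concatenate.

@@$@$@@@@$@$@@$@$$@$@@$@$@@$@$$@$@@$@$@@@@$@$@@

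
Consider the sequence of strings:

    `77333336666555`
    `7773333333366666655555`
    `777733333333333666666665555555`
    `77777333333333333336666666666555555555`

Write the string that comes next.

7777773333333333333333366666666666655555555555

Reading off run lengths: 7 runs 2, 3, 4, 5; 3 runs 5, 8, 11, 14; 6 runs 4, 6, 8, 10; 5 runs 3, 5, 7, 9 — each is linear in n, where the shown terms are n = 2, 3, 4, 5.
Setting n = 6 gives 6, 17, 12, 11 characters in each block.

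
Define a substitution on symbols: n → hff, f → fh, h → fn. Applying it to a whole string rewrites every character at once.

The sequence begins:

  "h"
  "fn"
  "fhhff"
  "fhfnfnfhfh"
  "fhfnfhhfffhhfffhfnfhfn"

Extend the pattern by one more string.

φ(fhfnfhhfffhhfffhfnfhfn) expands symbol-by-symbol to fh fn fh hff fh fn fn fh fh fh fn fn fh fh fh fn fh hff fh fn fh hff; joining the 22 pieces gives the next term.

fhfnfhhfffhfnfnfhfhfhfnfnfhfhfhfnfhhfffhfnfhhff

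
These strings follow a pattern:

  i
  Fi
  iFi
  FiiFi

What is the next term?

iFiFiiFi

Each term (from the third on) is the two preceding terms concatenated in order: term 3 = i·Fi = iFi.
Continuing: iFi · FiiFi gives term 5.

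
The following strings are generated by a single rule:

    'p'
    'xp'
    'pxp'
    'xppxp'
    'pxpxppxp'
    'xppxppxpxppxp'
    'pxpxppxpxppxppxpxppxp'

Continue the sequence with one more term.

xppxppxpxppxppxpxppxpxppxppxpxppxp

This is a Fibonacci-style word recurrence s(k) = s(k−2)·s(k−1): e.g. p·xp = pxp.
Continuing: xppxppxpxppxp · pxpxppxpxppxppxpxppxp gives term 8.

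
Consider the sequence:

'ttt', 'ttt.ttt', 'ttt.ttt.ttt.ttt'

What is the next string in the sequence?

s(k+1) = s(k)·.·s(k) — each term doubles the last with '.' between the halves.
Doubling ttt.ttt.ttt.ttt with '.' between the halves:

ttt.ttt.ttt.ttt.ttt.ttt.ttt.ttt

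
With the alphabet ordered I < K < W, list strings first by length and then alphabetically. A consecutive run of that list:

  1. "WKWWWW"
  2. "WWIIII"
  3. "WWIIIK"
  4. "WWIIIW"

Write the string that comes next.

WWIIKI

Treat WWIIIW as a base-3 numeral over the given alphabet and add one, carrying through any trailing W's.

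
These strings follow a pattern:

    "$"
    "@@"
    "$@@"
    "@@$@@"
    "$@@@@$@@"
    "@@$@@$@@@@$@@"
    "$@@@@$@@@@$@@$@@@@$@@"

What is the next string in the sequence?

From term 3 onward, concatenate the second-to-last term with the last: $·@@ = $@@, @@·$@@ = @@$@@, …
Continuing: @@$@@$@@@@$@@ · $@@@@$@@@@$@@$@@@@$@@ gives term 8.

@@$@@$@@@@$@@$@@@@$@@@@$@@$@@@@$@@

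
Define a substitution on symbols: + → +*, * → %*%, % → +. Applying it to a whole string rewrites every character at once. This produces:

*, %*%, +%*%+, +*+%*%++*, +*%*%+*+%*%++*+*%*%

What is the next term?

+*%*%+%*%++*%*%+*+%*%++*+*%*%+*%*%+%*%+

φ(+*%*%+*+%*%++*+*%*%) expands symbol-by-symbol to +* %*% + %*% + +* %*% +* + %*% + +* +* %*% +* %*% + %*% +; joining the 19 pieces gives the next term.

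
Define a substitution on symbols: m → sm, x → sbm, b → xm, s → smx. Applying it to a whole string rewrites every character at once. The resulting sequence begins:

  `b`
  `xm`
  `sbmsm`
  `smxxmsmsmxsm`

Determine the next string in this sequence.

smxsmsbmsbmsmsmxsmsmxsmsbmsmxsm

Apply φ to smxxmsmsmxsm symbol by symbol: s→smx, m→sm, x→sbm, x→sbm, m→sm, s→smx, m→sm, s→smx, m→sm, x→sbm, s→smx, m→sm; joined: smx sm sbm sbm sm smx sm smx sm sbm smx sm.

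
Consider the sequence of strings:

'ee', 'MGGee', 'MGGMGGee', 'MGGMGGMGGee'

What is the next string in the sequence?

The strings grow by a fixed prefix MGG each time.
So the next term is MGG·MGGMGGMGGee.

MGGMGGMGGMGGee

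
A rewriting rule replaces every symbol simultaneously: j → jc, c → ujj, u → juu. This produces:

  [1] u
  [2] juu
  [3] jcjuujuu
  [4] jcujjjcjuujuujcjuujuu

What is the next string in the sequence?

Rewriting the 21 symbols of jcujjjcjuujuujcjuujuu one by one yields jc ujj juu jc jc jc ujj jc juu juu jc juu juu jc ujj jc juu juu jc juu juu; concatenated:

jcujjjuujcjcjcujjjcjuujuujcjuujuujcujjjcjuujuujcjuujuu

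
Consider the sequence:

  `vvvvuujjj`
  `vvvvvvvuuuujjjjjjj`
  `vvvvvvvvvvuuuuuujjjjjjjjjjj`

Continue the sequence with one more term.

vvvvvvvvvvvvvuuuuuuuujjjjjjjjjjjjjjj

Reading off run lengths: v runs 4, 7, 10; u runs 2, 4, 6; j runs 3, 7, 11 — each is linear in n (n = 1, 2, …).
For the next term, n = 4, so the run lengths are 13, 8, 15.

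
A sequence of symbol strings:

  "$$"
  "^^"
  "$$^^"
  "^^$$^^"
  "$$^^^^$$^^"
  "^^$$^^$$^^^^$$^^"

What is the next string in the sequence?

$$^^^^$$^^^^$$^^$$^^^^$$^^

This is a Fibonacci-style word recurrence s(k) = s(k−2)·s(k−1): e.g. $$·^^ = $$^^.
The next term joins $$^^^^$$^^ and ^^$$^^$$^^^^$$^^.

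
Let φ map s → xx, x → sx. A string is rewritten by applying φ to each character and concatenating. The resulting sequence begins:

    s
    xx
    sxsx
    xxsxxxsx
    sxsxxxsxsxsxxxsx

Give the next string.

Rewriting the 16 symbols of sxsxxxsxsxsxxxsx one by one yields xx sx xx sx sx sx xx sx xx sx xx sx sx sx xx sx; concatenated:

xxsxxxsxsxsxxxsxxxsxxxsxsxsxxxsx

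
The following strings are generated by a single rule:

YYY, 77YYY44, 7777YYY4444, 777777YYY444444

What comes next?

Each term wraps the previous one in 77 on the left and 44 on the right.
One more step from 777777YYY444444 gives the answer.

77777777YYY44444444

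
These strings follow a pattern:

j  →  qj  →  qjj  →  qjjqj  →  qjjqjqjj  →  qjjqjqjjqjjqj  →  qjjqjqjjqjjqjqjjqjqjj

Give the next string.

Each term (from the third on) is the previous term followed by the one before it: term 3 = qj·j = qjj.
The next term joins qjjqjqjjqjjqjqjjqjqjj and qjjqjqjjqjjqj.

qjjqjqjjqjjqjqjjqjqjjqjjqjqjjqjjqj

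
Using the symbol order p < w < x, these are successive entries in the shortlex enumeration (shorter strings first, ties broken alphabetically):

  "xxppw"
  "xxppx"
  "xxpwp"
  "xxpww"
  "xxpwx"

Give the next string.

Find the rightmost character of xxpwx below x, bump it to the next letter, and reset everything to its right to p.

xxpxp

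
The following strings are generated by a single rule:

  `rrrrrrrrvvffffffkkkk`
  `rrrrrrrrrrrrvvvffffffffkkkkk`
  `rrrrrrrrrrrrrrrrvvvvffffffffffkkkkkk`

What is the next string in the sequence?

rrrrrrrrrrrrrrrrrrrrvvvvvffffffffffffkkkkkkk

Reading off run lengths: r runs 8, 12, 16; v runs 2, 3, 4; f runs 6, 8, 10; k runs 4, 5, 6 — each is linear in n, where the shown terms are n = 2, 3, 4.
At n = 5 the blocks have lengths 20, 5, 12, 7.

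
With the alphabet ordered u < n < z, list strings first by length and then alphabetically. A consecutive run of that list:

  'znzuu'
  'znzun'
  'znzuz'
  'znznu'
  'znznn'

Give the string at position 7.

znzzu

Stepping forward 2 times from znznn: znznn → znznz, then the target.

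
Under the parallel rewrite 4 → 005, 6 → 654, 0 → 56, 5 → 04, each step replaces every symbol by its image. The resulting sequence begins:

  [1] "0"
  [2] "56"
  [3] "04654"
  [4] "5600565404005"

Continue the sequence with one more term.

Rewriting the 13 symbols of 5600565404005 one by one yields 04 654 56 56 04 654 04 005 56 005 56 56 04; concatenated:

046545656046540400556005565604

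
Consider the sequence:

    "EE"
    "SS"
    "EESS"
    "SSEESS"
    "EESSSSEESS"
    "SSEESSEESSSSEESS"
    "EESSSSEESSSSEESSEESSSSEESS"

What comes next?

SSEESSEESSSSEESSEESSSSEESSSSEESSEESSSSEESS

Each term (from the third on) is the two preceding terms concatenated in order: term 3 = EE·SS = EESS.
So term 8 is SSEESSEESSSSEESS·EESSSSEESSSSEESSEESSSSEESS.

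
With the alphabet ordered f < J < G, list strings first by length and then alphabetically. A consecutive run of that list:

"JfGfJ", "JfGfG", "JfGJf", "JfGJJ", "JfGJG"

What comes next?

The successor of JfGJG increments the rightmost position that isn't already G and resets every position after it to f.

JfGGf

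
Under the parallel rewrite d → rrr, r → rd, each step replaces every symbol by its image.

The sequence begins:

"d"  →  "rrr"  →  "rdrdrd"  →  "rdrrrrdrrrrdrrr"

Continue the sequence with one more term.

Replace each of the 15 characters of rdrrrrdrrrrdrrr in place — rd rrr rd rd rd rd rrr rd rd rd rd rrr rd rd rd — and concatenate.

rdrrrrdrdrdrdrrrrdrdrdrdrrrrdrdrd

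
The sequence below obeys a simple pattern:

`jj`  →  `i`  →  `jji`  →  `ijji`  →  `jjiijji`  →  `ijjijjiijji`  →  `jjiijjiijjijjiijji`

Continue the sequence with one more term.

From term 3 onward, concatenate the second-to-last term with the last: jj·i = jji, i·jji = ijji, …
So term 8 is ijjijjiijji·jjiijjiijjijjiijji.

ijjijjiijjijjiijjiijjijjiijji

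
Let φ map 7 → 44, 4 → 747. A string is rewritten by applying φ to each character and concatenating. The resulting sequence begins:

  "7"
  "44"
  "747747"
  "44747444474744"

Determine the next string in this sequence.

Applying the rule to each of the 14 symbols of 44747444474744 gives the pieces 747 747 44 747 44 747 747 747 747 44 747 44 747 747, which concatenate to the answer.

74774744747447477477477474474744747747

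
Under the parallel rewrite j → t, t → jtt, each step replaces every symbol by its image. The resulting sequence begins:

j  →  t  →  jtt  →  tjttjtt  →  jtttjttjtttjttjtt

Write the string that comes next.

Rewriting the 17 symbols of jtttjttjtttjttjtt one by one yields t jtt jtt jtt t jtt jtt t jtt jtt jtt t jtt jtt t jtt jtt; concatenated:

tjttjttjtttjttjtttjttjttjtttjttjtttjttjtt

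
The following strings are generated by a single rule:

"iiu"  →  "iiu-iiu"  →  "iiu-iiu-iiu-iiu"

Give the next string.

iiu-iiu-iiu-iiu-iiu-iiu-iiu-iiu

Each string is two copies of the previous one joined by '-'.
One more doubling of iiu-iiu-iiu-iiu gives the answer.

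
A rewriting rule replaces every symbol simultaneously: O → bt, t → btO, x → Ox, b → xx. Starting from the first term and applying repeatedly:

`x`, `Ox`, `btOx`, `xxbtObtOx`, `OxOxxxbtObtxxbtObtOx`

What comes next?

Rewriting the 20 symbols of OxOxxxbtObtxxbtObtOx one by one yields bt Ox bt Ox Ox Ox xx btO bt xx btO Ox Ox xx btO bt xx btO bt Ox; concatenated:

btOxbtOxOxOxxxbtObtxxbtOOxOxxxbtObtxxbtObtOx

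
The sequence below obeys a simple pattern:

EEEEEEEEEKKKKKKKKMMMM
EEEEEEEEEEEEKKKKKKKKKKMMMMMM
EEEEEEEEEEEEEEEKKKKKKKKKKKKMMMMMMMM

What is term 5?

EEEEEEEEEEEEEEEEEEEEEKKKKKKKKKKKKKKKKMMMMMMMMMMMM

Reading off run lengths: E runs 9, 12, 15; K runs 8, 10, 12; M runs 4, 6, 8 — each is linear in n, where the shown terms are n = 3, 4, 5.
At n = 7 the blocks have lengths 21, 16, 12.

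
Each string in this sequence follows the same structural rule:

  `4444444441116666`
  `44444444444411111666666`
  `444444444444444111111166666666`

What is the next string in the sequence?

Each string has the form 4^{3n+3} 1^{2n-1} 6^{2n}, where the shown terms are n = 2, 3, 4.
Setting n = 5 gives 18, 9, 10 characters in each block.

4444444444444444441111111116666666666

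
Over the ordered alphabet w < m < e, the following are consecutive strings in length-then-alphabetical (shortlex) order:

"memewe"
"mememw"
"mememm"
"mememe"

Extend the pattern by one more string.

memeew

Find the rightmost character of mememe below e, bump it to the next letter, and reset everything to its right to w.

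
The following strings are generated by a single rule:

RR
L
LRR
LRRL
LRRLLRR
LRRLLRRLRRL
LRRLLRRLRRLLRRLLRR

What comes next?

LRRLLRRLRRLLRRLLRRLRRLLRRLRRL

From term 3 onward, concatenate the last term with the second-to-last: L·RR = LRR, LRR·L = LRRL, …
So term 8 is LRRLLRRLRRLLRRLLRR·LRRLLRRLRRL.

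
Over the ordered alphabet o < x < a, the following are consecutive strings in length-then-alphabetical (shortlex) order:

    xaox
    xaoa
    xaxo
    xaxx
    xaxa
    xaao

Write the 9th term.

aooo

Stepping forward 3 times from xaao: xaao → xaax → xaaa, then the target.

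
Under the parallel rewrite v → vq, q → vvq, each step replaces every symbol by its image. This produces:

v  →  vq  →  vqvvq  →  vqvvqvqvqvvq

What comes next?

Apply φ to vqvvqvqvqvvq symbol by symbol: v→vq, q→vvq, v→vq, v→vq, q→vvq, v→vq, q→vvq, v→vq, q→vvq, v→vq, v→vq, q→vvq; joined: vq vvq vq vq vvq vq vvq vq vvq vq vq vvq.

vqvvqvqvqvvqvqvvqvqvvqvqvqvvq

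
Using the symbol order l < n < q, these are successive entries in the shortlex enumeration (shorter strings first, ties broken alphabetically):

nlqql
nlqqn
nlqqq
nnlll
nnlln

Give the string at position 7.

nnlnl

Stepping forward 2 times from nnlln: nnlln → nnllq, then the target.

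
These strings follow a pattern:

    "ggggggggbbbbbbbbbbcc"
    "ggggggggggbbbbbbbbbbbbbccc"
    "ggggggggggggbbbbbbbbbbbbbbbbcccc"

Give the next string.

ggggggggggggggbbbbbbbbbbbbbbbbbbbccccc

Term n consists of 2n+2 g's, followed by 3n+1 b's, followed by n-1 c's, where the shown terms are n = 3, 4, 5.
Setting n = 6 gives 14, 19, 5 characters in each block.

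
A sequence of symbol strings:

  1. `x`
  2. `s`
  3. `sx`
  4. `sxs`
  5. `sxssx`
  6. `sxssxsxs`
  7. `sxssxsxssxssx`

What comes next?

Each term (from the third on) is the previous term followed by the one before it: term 3 = s·x = sx.
Continuing: sxssxsxssxssx · sxssxsxs gives term 8.

sxssxsxssxssxsxssxsxs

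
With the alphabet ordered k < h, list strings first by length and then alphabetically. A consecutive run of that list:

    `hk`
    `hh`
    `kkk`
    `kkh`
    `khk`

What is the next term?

khh

The successor of khk increments the rightmost position that isn't already h and resets every position after it to k.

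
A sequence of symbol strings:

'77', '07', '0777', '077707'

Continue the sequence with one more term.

Each term (from the third on) is the previous term followed by the one before it: term 3 = 07·77 = 0777.
Continuing: 077707 · 0777 gives term 5.

0777070777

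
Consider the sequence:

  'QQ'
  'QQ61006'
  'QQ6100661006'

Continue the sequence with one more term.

QQ610066100661006

The strings grow by a fixed suffix 61006 each time.
So the next term is QQ6100661006·61006.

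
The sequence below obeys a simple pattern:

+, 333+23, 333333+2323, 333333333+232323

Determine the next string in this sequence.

s(k+1) = 333·s(k)·23, so each term gains 333 as a prefix and 23 as a suffix.
One more step from 333333333+232323 gives the answer.

333333333333+23232323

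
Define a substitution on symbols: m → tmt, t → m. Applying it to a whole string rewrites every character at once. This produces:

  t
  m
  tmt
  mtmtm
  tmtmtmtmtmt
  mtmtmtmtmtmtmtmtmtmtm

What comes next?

φ(mtmtmtmtmtmtmtmtmtmtm) expands symbol-by-symbol to tmt m tmt m tmt m tmt m tmt m tmt m tmt m tmt m tmt m tmt m tmt; joining the 21 pieces gives the next term.

tmtmtmtmtmtmtmtmtmtmtmtmtmtmtmtmtmtmtmtmtmt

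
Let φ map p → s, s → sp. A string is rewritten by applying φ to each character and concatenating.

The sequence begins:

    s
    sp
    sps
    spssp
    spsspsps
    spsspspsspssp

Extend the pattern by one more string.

spsspspsspsspspsspsps

Applying the rule to each of the 13 symbols of spsspspsspssp gives the pieces sp s sp sp s sp s sp sp s sp sp s, which concatenate to the answer.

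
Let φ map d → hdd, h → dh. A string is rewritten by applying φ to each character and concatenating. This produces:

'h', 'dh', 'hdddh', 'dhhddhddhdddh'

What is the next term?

hdddhdhhddhdddhhddhdddhhddhddhdddh

Applying the rule to each of the 13 symbols of dhhddhddhdddh gives the pieces hdd dh dh hdd hdd dh hdd hdd dh hdd hdd hdd dh, which concatenate to the answer.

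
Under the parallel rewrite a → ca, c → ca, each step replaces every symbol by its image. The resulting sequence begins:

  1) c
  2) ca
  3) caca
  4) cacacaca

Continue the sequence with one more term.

Expanding cacacaca: c→ca, a→ca, c→ca, a→ca, c→ca, a→ca, c→ca, a→ca. Concatenated: ca ca ca ca ca ca ca ca.

cacacacacacacaca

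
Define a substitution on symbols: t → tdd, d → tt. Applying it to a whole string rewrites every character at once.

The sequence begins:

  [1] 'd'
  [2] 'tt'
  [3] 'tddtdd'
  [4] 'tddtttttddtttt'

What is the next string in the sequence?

φ(tddtttttddtttt) expands symbol-by-symbol to tdd tt tt tdd tdd tdd tdd tdd tt tt tdd tdd tdd tdd; joining the 14 pieces gives the next term.

tddtttttddtddtddtddtddtttttddtddtddtdd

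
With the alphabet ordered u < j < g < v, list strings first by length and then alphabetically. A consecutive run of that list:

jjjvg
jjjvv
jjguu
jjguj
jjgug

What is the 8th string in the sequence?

Stepping forward 3 times from jjgug: jjgug → jjguv → jjgju, then the target.

jjgjj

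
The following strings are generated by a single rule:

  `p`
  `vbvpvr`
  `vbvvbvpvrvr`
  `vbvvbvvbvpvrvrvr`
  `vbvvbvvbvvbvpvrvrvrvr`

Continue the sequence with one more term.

vbvvbvvbvvbvvbvpvrvrvrvrvr

s(k+1) = vbv·s(k)·vr, so each term gains vbv as a prefix and vr as a suffix.
So the next term is vbv·vbvvbvvbvvbvpvrvrvrvr·vr.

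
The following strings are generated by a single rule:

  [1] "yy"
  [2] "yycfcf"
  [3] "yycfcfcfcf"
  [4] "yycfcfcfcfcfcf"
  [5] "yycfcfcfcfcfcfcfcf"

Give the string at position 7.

yycfcfcfcfcfcfcfcfcfcfcfcf

Each term is the previous one with cfcf appended.
From yycfcfcfcfcfcfcfcf, 2 further steps: yycfcfcfcfcfcfcfcf → yycfcfcfcfcfcfcfcfcfcf → (answer).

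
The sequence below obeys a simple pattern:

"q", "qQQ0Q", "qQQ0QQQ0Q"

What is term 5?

The strings grow by a fixed suffix QQ0Q each time.
From qQQ0QQQ0Q, 2 further steps: qQQ0QQQ0Q → qQQ0QQQ0QQQ0Q → (answer).

qQQ0QQQ0QQQ0QQQ0Q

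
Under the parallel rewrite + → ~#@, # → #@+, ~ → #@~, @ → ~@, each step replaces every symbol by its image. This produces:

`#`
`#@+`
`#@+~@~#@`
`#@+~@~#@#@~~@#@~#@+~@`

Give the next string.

Rewriting the 21 symbols of #@+~@~#@#@~~@#@~#@+~@ one by one yields #@+ ~@ ~#@ #@~ ~@ #@~ #@+ ~@ #@+ ~@ #@~ #@~ ~@ #@+ ~@ #@~ #@+ ~@ ~#@ #@~ ~@; concatenated:

#@+~@~#@#@~~@#@~#@+~@#@+~@#@~#@~~@#@+~@#@~#@+~@~#@#@~~@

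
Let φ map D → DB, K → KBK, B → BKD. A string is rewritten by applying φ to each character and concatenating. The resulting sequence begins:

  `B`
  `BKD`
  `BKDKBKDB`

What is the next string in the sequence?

BKDKBKDBKBKBKDKBKDBBKD

Rewriting each symbol of BKDKBKDB: B→BKD, K→KBK, D→DB, K→KBK, B→BKD, K→KBK, D→DB, B→BKD, which concatenates to BKD KBK DB KBK BKD KBK DB BKD.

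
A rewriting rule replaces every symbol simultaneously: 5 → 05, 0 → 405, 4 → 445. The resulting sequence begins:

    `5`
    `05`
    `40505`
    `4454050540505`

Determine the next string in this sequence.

Rewriting the 13 symbols of 4454050540505 one by one yields 445 445 05 445 405 05 405 05 445 405 05 405 05; concatenated:

4454450544540505405054454050540505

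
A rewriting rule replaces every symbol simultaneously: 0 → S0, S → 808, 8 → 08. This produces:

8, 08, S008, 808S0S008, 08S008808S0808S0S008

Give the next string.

Replace each of the 20 characters of 08S008808S0808S0S008 in place — S0 08 808 S0 S0 08 08 S0 08 808 S0 08 S0 08 808 S0 808 S0 S0 08 — and concatenate.

S008808S0S00808S008808S008S008808S0808S0S008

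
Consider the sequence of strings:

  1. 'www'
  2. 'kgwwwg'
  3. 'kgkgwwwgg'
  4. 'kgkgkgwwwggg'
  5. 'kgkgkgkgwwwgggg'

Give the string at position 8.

Each term wraps the previous one in kg on the left and g on the right.
From kgkgkgkgwwwgggg, 3 further steps: kgkgkgkgwwwgggg → kgkgkgkgkgwwwggggg → kgkgkgkgkgkgwwwgggggg → (answer).

kgkgkgkgkgkgkgwwwggggggg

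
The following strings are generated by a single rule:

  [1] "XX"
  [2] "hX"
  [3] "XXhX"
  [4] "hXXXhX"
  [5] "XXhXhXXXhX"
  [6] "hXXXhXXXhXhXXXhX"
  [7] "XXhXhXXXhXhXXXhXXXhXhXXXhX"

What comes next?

This is a Fibonacci-style word recurrence s(k) = s(k−2)·s(k−1): e.g. XX·hX = XXhX.
The next term joins hXXXhXXXhXhXXXhX and XXhXhXXXhXhXXXhXXXhXhXXXhX.

hXXXhXXXhXhXXXhXXXhXhXXXhXhXXXhXXXhXhXXXhX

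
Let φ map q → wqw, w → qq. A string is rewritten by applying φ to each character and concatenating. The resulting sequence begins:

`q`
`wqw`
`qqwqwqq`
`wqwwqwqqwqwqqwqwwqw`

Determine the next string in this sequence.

qqwqwqqqqwqwqqwqwwqwqqwqwqqwqwwqwqqwqwqqqqwqwqq

Replace each of the 19 characters of wqwwqwqqwqwqqwqwwqw in place — qq wqw qq qq wqw qq wqw wqw qq wqw qq wqw wqw qq wqw qq qq wqw qq — and concatenate.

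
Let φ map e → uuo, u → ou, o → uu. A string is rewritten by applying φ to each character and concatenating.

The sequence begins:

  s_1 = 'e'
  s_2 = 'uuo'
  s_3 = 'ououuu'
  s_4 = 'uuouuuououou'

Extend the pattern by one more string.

Expanding uuouuuououou: u→ou, u→ou, o→uu, u→ou, u→ou, u→ou, o→uu, u→ou, o→uu, u→ou, o→uu, u→ou. Concatenated: ou ou uu ou ou ou uu ou uu ou uu ou.

ououuuouououuuouuuouuuou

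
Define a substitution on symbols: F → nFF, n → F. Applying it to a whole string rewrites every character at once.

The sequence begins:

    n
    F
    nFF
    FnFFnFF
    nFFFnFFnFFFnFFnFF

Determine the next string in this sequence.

FnFFnFFnFFFnFFnFFFnFFnFFnFFFnFFnFFFnFFnFF

φ(nFFFnFFnFFFnFFnFF) expands symbol-by-symbol to F nFF nFF nFF F nFF nFF F nFF nFF nFF F nFF nFF F nFF nFF; joining the 17 pieces gives the next term.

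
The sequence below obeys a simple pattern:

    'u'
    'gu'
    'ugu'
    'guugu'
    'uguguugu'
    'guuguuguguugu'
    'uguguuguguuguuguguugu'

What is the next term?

guuguuguguuguuguguuguguuguuguguugu

Each term (from the third on) is the two preceding terms concatenated in order: term 3 = u·gu = ugu.
So term 8 is guuguuguguugu·uguguuguguuguuguguugu.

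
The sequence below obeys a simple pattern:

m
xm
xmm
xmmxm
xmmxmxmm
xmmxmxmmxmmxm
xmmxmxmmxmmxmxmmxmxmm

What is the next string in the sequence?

From term 3 onward, concatenate the last term with the second-to-last: xm·m = xmm, xmm·xm = xmmxm, …
So term 8 is xmmxmxmmxmmxmxmmxmxmm·xmmxmxmmxmmxm.

xmmxmxmmxmmxmxmmxmxmmxmmxmxmmxmmxm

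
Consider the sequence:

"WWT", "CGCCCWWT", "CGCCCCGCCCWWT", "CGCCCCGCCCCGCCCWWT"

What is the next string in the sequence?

CGCCCCGCCCCGCCCCGCCCWWT

Each term is the previous one with CGCCC prepended.
One more step from CGCCCCGCCCCGCCCWWT gives the answer.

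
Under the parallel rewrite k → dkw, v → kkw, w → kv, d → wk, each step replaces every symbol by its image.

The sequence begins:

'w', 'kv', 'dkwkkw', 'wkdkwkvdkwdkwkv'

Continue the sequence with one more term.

φ(wkdkwkvdkwdkwkv) expands symbol-by-symbol to kv dkw wk dkw kv dkw kkw wk dkw kv wk dkw kv dkw kkw; joining the 15 pieces gives the next term.

kvdkwwkdkwkvdkwkkwwkdkwkvwkdkwkvdkwkkw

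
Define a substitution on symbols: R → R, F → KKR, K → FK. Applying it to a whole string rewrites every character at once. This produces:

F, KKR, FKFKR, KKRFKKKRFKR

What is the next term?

FKFKRKKRFKFKFKRKKRFKR

Rewriting each symbol of KKRFKKKRFKR: K→FK, K→FK, R→R, F→KKR, K→FK, K→FK, K→FK, R→R, F→KKR, K→FK, R→R, which concatenates to FK FK R KKR FK FK FK R KKR FK R.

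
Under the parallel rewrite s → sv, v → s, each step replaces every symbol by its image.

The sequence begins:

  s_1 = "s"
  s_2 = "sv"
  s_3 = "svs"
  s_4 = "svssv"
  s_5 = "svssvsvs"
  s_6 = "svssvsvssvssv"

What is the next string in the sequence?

svssvsvssvssvsvssvsvs

φ(svssvsvssvssv) expands symbol-by-symbol to sv s sv sv s sv s sv sv s sv sv s; joining the 13 pieces gives the next term.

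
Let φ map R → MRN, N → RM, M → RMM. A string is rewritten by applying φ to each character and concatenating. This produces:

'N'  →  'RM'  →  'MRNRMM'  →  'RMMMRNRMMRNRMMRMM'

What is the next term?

MRNRMMRMMRMMMRNRMMRNRMMRMMMRNRMMRNRMMRMMMRNRMMRMM

φ(RMMMRNRMMRNRMMRMM) expands symbol-by-symbol to MRN RMM RMM RMM MRN RM MRN RMM RMM MRN RM MRN RMM RMM MRN RMM RMM; joining the 17 pieces gives the next term.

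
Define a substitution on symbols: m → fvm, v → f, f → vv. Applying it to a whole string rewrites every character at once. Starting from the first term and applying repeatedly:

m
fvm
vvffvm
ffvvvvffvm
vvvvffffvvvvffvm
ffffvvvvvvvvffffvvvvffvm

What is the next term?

vvvvvvvvffffffffvvvvvvvvffffvvvvffvm

Applying the rule to each of the 24 symbols of ffffvvvvvvvvffffvvvvffvm gives the pieces vv vv vv vv f f f f f f f f vv vv vv vv f f f f vv vv f fvm, which concatenate to the answer.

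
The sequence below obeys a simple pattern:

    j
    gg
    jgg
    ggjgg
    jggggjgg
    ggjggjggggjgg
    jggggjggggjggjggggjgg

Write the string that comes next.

From term 3 onward, concatenate the second-to-last term with the last: j·gg = jgg, gg·jgg = ggjgg, …
Continuing: ggjggjggggjgg · jggggjggggjggjggggjgg gives term 8.

ggjggjggggjggjggggjggggjggjggggjgg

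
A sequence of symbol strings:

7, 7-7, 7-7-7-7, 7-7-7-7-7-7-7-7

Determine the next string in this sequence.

Each string is two copies of the previous one joined by '-'.
So the next term is two copies of 7-7-7-7-7-7-7-7 with '-' between the halves.

7-7-7-7-7-7-7-7-7-7-7-7-7-7-7-7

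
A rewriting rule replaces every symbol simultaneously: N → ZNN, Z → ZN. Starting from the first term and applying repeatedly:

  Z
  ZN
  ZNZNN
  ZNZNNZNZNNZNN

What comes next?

ZNZNNZNZNNZNNZNZNNZNZNNZNNZNZNNZNN

Replace each of the 13 characters of ZNZNNZNZNNZNN in place — ZN ZNN ZN ZNN ZNN ZN ZNN ZN ZNN ZNN ZN ZNN ZNN — and concatenate.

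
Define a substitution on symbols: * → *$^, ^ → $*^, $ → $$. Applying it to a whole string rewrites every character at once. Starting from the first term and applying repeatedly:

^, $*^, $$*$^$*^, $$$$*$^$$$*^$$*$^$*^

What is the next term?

$$$$$$$$*$^$$$*^$$$$$$*$^$*^$$$$*$^$$$*^$$*$^$*^

Applying the rule to each of the 20 symbols of $$$$*$^$$$*^$$*$^$*^ gives the pieces $$ $$ $$ $$ *$^ $$ $*^ $$ $$ $$ *$^ $*^ $$ $$ *$^ $$ $*^ $$ *$^ $*^, which concatenate to the answer.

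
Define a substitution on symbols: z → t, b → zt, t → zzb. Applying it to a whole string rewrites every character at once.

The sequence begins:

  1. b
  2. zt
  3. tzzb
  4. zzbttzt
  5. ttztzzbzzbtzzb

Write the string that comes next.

zzbzzbtzzbttztttztzzbttzt

Replace each of the 14 characters of ttztzzbzzbtzzb in place — zzb zzb t zzb t t zt t t zt zzb t t zt — and concatenate.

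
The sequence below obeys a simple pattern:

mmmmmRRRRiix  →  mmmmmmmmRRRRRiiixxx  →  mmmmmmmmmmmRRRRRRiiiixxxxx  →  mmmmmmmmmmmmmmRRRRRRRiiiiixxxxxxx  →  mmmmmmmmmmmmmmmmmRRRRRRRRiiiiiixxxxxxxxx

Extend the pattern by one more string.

mmmmmmmmmmmmmmmmmmmmRRRRRRRRRiiiiiiixxxxxxxxxxx

The n-th term is 3n+2 m's then n+3 R's then n+1 i's then 2n-1 x's (n = 1, 2, …).
Setting n = 6 gives 20, 9, 7, 11 characters in each block.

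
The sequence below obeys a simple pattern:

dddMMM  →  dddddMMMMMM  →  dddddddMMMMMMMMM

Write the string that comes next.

Reading off run lengths: d runs 3, 5, 7; M runs 3, 6, 9 — each is linear in n (n = 1, 2, …).
At n = 4 the blocks have lengths 9, 12.

dddddddddMMMMMMMMMMMM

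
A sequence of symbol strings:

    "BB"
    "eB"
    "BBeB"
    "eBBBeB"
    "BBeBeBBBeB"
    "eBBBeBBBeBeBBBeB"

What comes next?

BBeBeBBBeBeBBBeBBBeBeBBBeB

Each term (from the third on) is the two preceding terms concatenated in order: term 3 = BB·eB = BBeB.
So term 7 is BBeBeBBBeB·eBBBeBBBeBeBBBeB.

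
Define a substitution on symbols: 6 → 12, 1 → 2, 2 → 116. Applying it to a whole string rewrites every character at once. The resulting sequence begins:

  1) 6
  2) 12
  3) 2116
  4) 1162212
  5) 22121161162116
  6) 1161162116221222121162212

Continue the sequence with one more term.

Rewriting the 25 symbols of 1161162116221222121162212 one by one yields 2 2 12 2 2 12 116 2 2 12 116 116 2 116 116 116 2 116 2 2 12 116 116 2 116; concatenated:

2212221211622121161162116116116211622121161162116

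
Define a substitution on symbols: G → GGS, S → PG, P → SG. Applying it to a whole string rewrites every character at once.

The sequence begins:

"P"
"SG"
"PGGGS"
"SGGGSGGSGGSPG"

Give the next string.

Rewriting the 13 symbols of SGGGSGGSGGSPG one by one yields PG GGS GGS GGS PG GGS GGS PG GGS GGS PG SG GGS; concatenated:

PGGGSGGSGGSPGGGSGGSPGGGSGGSPGSGGGS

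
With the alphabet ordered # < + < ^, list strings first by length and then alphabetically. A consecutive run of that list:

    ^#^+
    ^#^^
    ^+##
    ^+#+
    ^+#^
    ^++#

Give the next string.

Treat ^++# as a base-3 numeral over the given alphabet and add one, carrying through any trailing ^'s.

^+++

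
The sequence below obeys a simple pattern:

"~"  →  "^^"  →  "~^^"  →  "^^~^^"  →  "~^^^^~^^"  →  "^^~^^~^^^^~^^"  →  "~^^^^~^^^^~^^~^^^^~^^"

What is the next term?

Each term (from the third on) is the two preceding terms concatenated in order: term 3 = ~·^^ = ~^^.
The next term joins ^^~^^~^^^^~^^ and ~^^^^~^^^^~^^~^^^^~^^.

^^~^^~^^^^~^^~^^^^~^^^^~^^~^^^^~^^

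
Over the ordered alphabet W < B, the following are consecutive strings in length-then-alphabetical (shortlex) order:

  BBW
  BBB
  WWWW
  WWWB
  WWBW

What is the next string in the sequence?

Find the rightmost character of WWBW below B, bump it to the next letter, and reset everything to its right to W.

WWBB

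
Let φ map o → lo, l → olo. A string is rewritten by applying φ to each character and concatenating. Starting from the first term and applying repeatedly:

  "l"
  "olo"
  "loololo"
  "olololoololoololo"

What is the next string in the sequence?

Replace each of the 17 characters of olololoololoololo in place — lo olo lo olo lo olo lo lo olo lo olo lo lo olo lo olo lo — and concatenate.

loololoololoolololoololoolololoololoololo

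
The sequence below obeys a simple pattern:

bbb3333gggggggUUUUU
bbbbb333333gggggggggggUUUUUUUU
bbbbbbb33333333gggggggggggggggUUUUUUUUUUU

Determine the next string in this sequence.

bbbbbbbbb3333333333gggggggggggggggggggUUUUUUUUUUUUUU

Term n consists of 2n+1 b's, followed by 2n+2 3's, followed by 4n+3 g's, followed by 3n+2 U's (n = 1, 2, …).
Setting n = 4 gives 9, 10, 19, 14 characters in each block.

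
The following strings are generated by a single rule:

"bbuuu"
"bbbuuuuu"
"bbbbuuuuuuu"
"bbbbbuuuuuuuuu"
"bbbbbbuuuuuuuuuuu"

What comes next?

Term n consists of n+1 b's, followed by 2n+1 u's (n = 1, 2, …).
For the next term, n = 6, so the run lengths are 7, 13.

bbbbbbbuuuuuuuuuuuuu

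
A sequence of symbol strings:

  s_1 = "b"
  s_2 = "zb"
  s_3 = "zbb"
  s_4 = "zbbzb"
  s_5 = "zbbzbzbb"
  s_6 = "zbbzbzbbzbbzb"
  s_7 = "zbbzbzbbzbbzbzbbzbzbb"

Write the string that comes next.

zbbzbzbbzbbzbzbbzbzbbzbbzbzbbzbbzb

From term 3 onward, concatenate the last term with the second-to-last: zb·b = zbb, zbb·zb = zbbzb, …
So term 8 is zbbzbzbbzbbzbzbbzbzbb·zbbzbzbbzbbzb.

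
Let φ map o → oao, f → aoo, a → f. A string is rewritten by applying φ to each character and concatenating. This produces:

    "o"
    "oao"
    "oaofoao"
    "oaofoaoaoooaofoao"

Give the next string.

oaofoaoaoooaofoaofoaooaooaofoaoaoooaofoao

φ(oaofoaoaoooaofoao) expands symbol-by-symbol to oao f oao aoo oao f oao f oao oao oao f oao aoo oao f oao; joining the 17 pieces gives the next term.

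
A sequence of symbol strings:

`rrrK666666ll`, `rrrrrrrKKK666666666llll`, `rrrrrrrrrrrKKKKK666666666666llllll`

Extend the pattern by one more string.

The n-th term is 4n-1 r's then 2n-1 K's then 3n+3 6's then 2n l's (n = 1, 2, …).
At n = 4 the blocks have lengths 15, 7, 15, 8.

rrrrrrrrrrrrrrrKKKKKKK666666666666666llllllll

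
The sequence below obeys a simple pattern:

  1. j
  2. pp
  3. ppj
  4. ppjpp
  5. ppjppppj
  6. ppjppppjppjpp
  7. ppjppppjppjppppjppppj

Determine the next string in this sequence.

ppjppppjppjppppjppppjppjppppjppjpp

This is a Fibonacci-style word recurrence s(k) = s(k−1)·s(k−2): e.g. pp·j = ppj.
The next term joins ppjppppjppjppppjppppj and ppjppppjppjpp.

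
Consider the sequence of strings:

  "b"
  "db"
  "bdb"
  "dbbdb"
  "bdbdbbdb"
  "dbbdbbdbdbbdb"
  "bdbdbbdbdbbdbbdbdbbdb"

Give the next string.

From term 3 onward, concatenate the second-to-last term with the last: b·db = bdb, db·bdb = dbbdb, …
So term 8 is dbbdbbdbdbbdb·bdbdbbdbdbbdbbdbdbbdb.

dbbdbbdbdbbdbbdbdbbdbdbbdbbdbdbbdb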